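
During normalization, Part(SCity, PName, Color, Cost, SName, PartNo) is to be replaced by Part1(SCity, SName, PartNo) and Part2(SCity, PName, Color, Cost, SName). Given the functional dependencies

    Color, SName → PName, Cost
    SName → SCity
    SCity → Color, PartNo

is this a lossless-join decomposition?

Common attributes: Part1 ∩ Part2 = {SCity, SName}.
Closure of {SCity, SName}: SCity → Color, PartNo applies, adding Color, PartNo; Color, SName → PName, Cost applies, adding PName, Cost. So (SCity, SName)⁺ = {SCity, PName, Color, Cost, SName, PartNo}.
This closure contains every attribute of Part1, so Part1 ∩ Part2 → Part1. The join is lossless.

Yes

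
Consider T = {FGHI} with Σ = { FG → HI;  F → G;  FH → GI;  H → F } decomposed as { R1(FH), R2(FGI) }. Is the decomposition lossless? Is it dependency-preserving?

lossless and dependency-preserving

Lossless test: (F)⁺ = {FGHI}, which contains all of one fragment — lossless.
Dependency preservation: FG → HI; FH → GI are not contained in any single fragment, but the restricted closure of each left-hand side across the fragments still reaches the right-hand side; the remaining FDs each lie inside some fragment. All dependencies are preserved.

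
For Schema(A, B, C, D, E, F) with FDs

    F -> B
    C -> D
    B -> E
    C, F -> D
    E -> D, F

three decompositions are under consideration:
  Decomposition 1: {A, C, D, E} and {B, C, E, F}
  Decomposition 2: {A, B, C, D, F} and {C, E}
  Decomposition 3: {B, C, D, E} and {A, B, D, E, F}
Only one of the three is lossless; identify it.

Decomposition 1: common = {C, E}, closure = {B, C, D, E, F} → lossless.
Decomposition 2: common = {C}, closure = {C, D} → lossy.
Decomposition 3: common = {B, D, E}, closure = {B, D, E, F} → lossy.

Decomposition 1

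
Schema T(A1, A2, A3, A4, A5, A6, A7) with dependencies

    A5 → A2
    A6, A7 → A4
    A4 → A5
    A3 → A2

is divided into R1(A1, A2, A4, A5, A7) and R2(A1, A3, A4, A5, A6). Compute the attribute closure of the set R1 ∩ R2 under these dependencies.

A1, A2, A4, A5

R1 ∩ R2 = {A1, A4, A5}.
A5 → A2 applies, adding A2
Closure: {A1, A2, A4, A5}.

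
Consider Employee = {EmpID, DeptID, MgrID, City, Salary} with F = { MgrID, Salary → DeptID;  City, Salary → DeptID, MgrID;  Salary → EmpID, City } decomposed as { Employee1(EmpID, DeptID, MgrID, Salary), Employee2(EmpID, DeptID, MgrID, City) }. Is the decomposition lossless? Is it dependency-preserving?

lossy and not dependency-preserving

Lossless test: (EmpID, DeptID, MgrID)⁺ = {EmpID, DeptID, MgrID}, which is a superkey of neither fragment — lossy.
Dependency preservation: the restricted closure of {Salary} across the fragments never reaches {EmpID, City}, so Salary → EmpID, City cannot be enforced without a join — not preserved.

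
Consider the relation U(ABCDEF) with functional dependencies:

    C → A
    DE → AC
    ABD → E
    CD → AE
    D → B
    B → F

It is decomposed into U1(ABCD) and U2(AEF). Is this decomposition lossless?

No

Common attributes: U1 ∩ U2 = {A}.
No dependency enlarges {A}, so (A)⁺ = {A}.
The closure contains neither all of U1 = {ABCD} nor all of U2 = {AEF}, so the common attributes are not a superkey of either fragment. The join is lossy.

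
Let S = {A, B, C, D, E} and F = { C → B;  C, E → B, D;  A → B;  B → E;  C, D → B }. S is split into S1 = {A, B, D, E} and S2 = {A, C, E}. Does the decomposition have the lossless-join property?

Common attributes: S1 ∩ S2 = {A, E}.
Closure of {A, E}: A → B applies, adding B. So (A, E)⁺ = {A, B, E}.
The closure contains neither all of S1 = {A, B, D, E} nor all of S2 = {A, C, E}, so the common attributes are not a superkey of either fragment. The join is lossy.

No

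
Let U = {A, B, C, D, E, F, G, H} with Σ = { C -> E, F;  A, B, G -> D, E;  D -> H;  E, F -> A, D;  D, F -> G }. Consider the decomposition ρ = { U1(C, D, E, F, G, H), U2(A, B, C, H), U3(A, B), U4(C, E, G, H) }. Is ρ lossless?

Chase test. Columns are A, B, C, D, E, F, G, H; row i has aⱼ where attribute j ∈ Ui, else bᵢⱼ.
Initial tableau (one row per fragment):
  row 1: b11 b12 a3 a4 a5 a6 a7 a8
  row 2: a1 a2 a3 b24 b25 b26 b27 a8
  row 3: a1 a2 b33 b34 b35 b36 b37 b38
  row 4: b41 b42 a3 b44 a5 b46 a7 a8
Rows 1 and 2 agree on C; apply C→E, F and equate their E, F entries.
Rows 1 and 4 agree on C; apply C→E, F and equate their E, F entries.
Rows 1 and 2 agree on E, F; apply E, F→A, D and equate their A, D entries.
Rows 1 and 4 agree on E, F; apply E, F→A, D and equate their A, D entries.
Rows 1 and 2 agree on D, F; apply D, F→G and equate their G entries.
Row 2 is now all distinguished symbols — the join is lossless.

Yes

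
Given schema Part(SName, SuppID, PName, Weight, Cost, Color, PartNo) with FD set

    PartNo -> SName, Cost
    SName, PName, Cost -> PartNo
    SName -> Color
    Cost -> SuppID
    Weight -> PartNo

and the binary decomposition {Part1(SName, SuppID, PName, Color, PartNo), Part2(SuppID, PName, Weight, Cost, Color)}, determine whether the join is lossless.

Common attributes: Part1 ∩ Part2 = {SuppID, PName, Color}.
No dependency enlarges {SuppID, PName, Color}, so (SuppID, PName, Color)⁺ = {SuppID, PName, Color}.
The closure contains neither all of Part1 = {SName, SuppID, PName, Color, PartNo} nor all of Part2 = {SuppID, PName, Weight, Cost, Color}, so the common attributes are not a superkey of either fragment. The join is lossy.

No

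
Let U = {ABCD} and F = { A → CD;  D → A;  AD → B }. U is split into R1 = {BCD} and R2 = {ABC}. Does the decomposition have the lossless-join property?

Common attributes: R1 ∩ R2 = {BC}.
No dependency enlarges {BC}, so (BC)⁺ = {BC}.
The closure contains neither all of R1 = {BCD} nor all of R2 = {ABC}, so the common attributes are not a superkey of either fragment. The join is lossy.

No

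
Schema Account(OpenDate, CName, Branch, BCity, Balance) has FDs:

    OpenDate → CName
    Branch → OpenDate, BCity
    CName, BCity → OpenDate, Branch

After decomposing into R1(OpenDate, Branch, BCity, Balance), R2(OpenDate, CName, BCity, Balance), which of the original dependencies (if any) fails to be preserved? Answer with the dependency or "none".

OpenDate → CName lies within R2.
Branch → OpenDate, BCity lies within R1.
CName, BCity → OpenDate, Branch: restricted closure across fragments reaches OpenDate, Branch.
Every dependency is enforceable on the fragments, so the decomposition is dependency-preserving.

none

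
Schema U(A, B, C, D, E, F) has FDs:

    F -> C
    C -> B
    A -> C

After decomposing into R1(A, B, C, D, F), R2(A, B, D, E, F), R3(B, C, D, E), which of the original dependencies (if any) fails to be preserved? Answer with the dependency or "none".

none

F → C lies within R1.
C → B lies within R1.
A → C lies within R1.
Every dependency is enforceable on the fragments, so the decomposition is dependency-preserving.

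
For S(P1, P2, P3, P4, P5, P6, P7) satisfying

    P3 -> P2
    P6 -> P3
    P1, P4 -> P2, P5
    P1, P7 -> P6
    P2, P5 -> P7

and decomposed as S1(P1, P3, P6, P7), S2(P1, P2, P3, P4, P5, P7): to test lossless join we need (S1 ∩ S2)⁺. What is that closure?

P1, P2, P3, P6, P7

S1 ∩ S2 = {P1, P3, P7}.
P3 → P2 applies, adding P2
P1, P7 → P6 applies, adding P6
Closure: {P1, P2, P3, P6, P7}.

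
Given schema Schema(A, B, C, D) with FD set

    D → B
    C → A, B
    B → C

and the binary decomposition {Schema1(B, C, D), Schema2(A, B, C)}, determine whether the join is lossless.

Yes

Common attributes: Schema1 ∩ Schema2 = {B, C}.
Closure of {B, C}: C → A, B applies, adding A. So (B, C)⁺ = {A, B, C}.
This closure contains every attribute of Schema2, so Schema1 ∩ Schema2 → Schema2. The join is lossless.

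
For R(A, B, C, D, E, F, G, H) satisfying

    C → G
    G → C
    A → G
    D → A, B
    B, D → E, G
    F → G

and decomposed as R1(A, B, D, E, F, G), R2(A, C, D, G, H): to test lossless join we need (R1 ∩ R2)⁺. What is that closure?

A, B, C, D, E, G

R1 ∩ R2 = {A, D, G}.
G → C applies, adding C
D → A, B applies, adding B
B, D → E, G applies, adding E
Closure: {A, B, C, D, E, G}.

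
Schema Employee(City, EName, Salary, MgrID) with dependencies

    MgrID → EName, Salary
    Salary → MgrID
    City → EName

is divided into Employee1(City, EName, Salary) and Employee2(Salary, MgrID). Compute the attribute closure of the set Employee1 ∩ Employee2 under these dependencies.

EName, Salary, MgrID

Employee1 ∩ Employee2 = {Salary}.
Salary → MgrID applies, adding MgrID
MgrID → EName, Salary applies, adding EName
Closure: {EName, Salary, MgrID}.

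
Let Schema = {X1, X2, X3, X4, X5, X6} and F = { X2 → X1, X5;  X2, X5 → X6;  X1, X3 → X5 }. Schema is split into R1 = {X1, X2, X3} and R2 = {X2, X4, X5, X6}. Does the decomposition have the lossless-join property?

Common attributes: R1 ∩ R2 = {X2}.
Closure of {X2}: X2 → X1, X5 applies, adding X1, X5; X2, X5 → X6 applies, adding X6. So (X2)⁺ = {X1, X2, X5, X6}.
The closure contains neither all of R1 = {X1, X2, X3} nor all of R2 = {X2, X4, X5, X6}, so the common attributes are not a superkey of either fragment. The join is lossy.

No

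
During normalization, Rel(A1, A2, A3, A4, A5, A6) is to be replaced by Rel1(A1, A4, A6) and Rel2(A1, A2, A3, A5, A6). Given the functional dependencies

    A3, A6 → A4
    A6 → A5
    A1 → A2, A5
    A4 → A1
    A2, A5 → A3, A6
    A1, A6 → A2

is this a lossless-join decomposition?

Yes

Common attributes: Rel1 ∩ Rel2 = {A1, A6}.
Closure of {A1, A6}: A6 → A5 applies, adding A5; A1 → A2, A5 applies, adding A2; A2, A5 → A3, A6 applies, adding A3; A3, A6 → A4 applies, adding A4. So (A1, A6)⁺ = {A1, A2, A3, A4, A5, A6}.
This closure contains every attribute of Rel1, so Rel1 ∩ Rel2 → Rel1. The join is lossless.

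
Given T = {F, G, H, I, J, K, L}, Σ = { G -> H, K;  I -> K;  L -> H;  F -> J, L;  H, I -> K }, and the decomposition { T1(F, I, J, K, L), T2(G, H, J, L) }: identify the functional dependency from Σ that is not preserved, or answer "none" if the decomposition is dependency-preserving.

Check G → H, K: no single fragment contains all of {G, H, K}, and the restricted closure of {G} across the fragments never reaches {H, K}.
I → K is preserved.
L → H is preserved.
F → J, L is preserved.
H, I → K is preserved.

G -> H, K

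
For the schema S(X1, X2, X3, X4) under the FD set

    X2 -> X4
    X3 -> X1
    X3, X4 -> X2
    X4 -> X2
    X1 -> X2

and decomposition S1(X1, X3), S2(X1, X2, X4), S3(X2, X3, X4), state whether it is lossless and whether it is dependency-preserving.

lossless and dependency-preserving

Lossless test (chase): Rows 1 and 3 agree on X3; apply X3→X1 and equate their X1 entries. Rows 1 and 2 agree on X1; apply X1→X2 and equate their X2 entries. Rows 1 and 2 agree on X2; apply X2→X4 and equate their X4 entries. Row 1 is now all distinguished symbols — the join is lossless.
Dependency preservation: every FD's attributes lie within a single fragment, so each can be enforced locally — preserved.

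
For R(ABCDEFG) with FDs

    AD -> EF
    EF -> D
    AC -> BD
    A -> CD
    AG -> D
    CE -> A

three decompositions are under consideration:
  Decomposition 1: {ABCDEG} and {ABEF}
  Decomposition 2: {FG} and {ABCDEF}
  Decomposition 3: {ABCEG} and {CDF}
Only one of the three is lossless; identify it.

Decomposition 1

Decomposition 1: common = {ABE}, closure = {ABCDEF} → lossless.
Decomposition 2: common = {F}, closure = {F} → lossy.
Decomposition 3: common = {C}, closure = {C} → lossy.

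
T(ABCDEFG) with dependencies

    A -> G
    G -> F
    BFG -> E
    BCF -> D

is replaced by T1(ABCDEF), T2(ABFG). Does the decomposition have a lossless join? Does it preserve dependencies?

lossless but not dependency-preserving

Lossless test: (ABF)⁺ = {ABEFG}, which contains all of one fragment — lossless.
Dependency preservation: the restricted closure of {BFG} across the fragments never reaches {E}, so BFG → E cannot be enforced without a join — not preserved.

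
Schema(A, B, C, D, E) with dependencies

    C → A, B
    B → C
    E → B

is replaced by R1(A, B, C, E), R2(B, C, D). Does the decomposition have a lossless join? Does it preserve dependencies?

Lossless test: (B, C)⁺ = {A, B, C}, which is a superkey of neither fragment — lossy.
Dependency preservation: every FD's attributes lie within a single fragment, so each can be enforced locally — preserved.

lossy but dependency-preserving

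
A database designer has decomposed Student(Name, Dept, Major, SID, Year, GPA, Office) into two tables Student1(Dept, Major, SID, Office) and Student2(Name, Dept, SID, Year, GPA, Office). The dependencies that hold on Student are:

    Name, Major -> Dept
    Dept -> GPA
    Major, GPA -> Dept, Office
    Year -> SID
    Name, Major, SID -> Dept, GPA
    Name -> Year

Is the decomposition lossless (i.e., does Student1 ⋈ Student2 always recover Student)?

No

Common attributes: Student1 ∩ Student2 = {Dept, SID, Office}.
Closure of {Dept, SID, Office}: Dept → GPA applies, adding GPA. So (Dept, SID, Office)⁺ = {Dept, SID, GPA, Office}.
The closure contains neither all of Student1 = {Dept, Major, SID, Office} nor all of Student2 = {Name, Dept, SID, Year, GPA, Office}, so the common attributes are not a superkey of either fragment. The join is lossy.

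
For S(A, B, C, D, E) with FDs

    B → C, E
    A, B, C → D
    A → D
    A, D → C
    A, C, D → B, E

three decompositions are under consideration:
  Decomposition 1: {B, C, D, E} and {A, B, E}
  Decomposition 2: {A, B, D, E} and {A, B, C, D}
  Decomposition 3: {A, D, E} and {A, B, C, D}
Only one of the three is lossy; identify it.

Decomposition 1: common = {B, E}, closure = {B, C, E} → lossy.
Decomposition 2: common = {A, B, D}, closure = {A, B, C, D, E} → lossless.
Decomposition 3: common = {A, D}, closure = {A, B, C, D, E} → lossless.

Decomposition 1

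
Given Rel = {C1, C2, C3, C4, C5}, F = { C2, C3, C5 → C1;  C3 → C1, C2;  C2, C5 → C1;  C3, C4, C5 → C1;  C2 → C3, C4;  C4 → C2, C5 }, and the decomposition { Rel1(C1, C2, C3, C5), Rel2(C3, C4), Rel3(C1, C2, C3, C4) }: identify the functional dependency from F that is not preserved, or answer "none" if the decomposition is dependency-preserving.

C2, C3, C5 → C1 lies within Rel1.
C3 → C1, C2 lies within Rel1.
C2, C5 → C1 lies within Rel1.
C3, C4, C5 → C1: restricted closure across fragments reaches C1.
C2 → C3, C4 lies within Rel3.
C4 → C2, C5: restricted closure across fragments reaches C2, C5.
Every dependency is enforceable on the fragments, so the decomposition is dependency-preserving.

none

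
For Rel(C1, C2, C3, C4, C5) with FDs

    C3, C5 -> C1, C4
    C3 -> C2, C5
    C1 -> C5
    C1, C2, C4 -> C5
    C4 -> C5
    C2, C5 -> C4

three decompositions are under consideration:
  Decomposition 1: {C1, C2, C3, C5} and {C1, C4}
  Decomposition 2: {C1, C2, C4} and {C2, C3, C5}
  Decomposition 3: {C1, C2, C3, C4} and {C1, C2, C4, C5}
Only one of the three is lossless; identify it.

Decomposition 3

Decomposition 1: common = {C1}, closure = {C1, C5} → lossy.
Decomposition 2: common = {C2}, closure = {C2} → lossy.
Decomposition 3: common = {C1, C2, C4}, closure = {C1, C2, C4, C5} → lossless.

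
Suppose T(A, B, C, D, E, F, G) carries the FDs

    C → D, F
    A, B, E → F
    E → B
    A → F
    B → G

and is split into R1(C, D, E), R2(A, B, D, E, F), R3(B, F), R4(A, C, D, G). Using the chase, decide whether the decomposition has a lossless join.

Chase test. Columns are A, B, C, D, E, F, G; row i has aⱼ where attribute j ∈ Ri, else bᵢⱼ.
Initial tableau (one row per fragment):
  row 1: b11 b12 a3 a4 a5 b16 b17
  row 2: a1 a2 b23 a4 a5 a6 b27
  row 3: b31 a2 b33 b34 b35 a6 b37
  row 4: a1 b42 a3 a4 b45 b46 a7
Rows 1 and 4 agree on C; apply C→D, F and equate their D, F entries.
Rows 1 and 2 agree on E; apply E→B and equate their B entries.
Rows 2 and 4 agree on A; apply A→F and equate their F entries.
Rows 1 and 2 agree on B; apply B→G and equate their G entries.
Rows 1 and 3 agree on B; apply B→G and equate their G entries.
No row becomes fully distinguished — the join is lossy.

No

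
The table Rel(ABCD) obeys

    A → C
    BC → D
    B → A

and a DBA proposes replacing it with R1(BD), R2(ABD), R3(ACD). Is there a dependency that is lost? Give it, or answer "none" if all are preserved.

none

A → C lies within R3.
BC → D: restricted closure across fragments reaches D.
B → A lies within R2.
Every dependency is enforceable on the fragments, so the decomposition is dependency-preserving.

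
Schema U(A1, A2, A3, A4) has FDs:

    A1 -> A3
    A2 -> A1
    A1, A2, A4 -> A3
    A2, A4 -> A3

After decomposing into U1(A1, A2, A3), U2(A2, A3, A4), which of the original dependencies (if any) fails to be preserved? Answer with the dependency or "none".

none

A1 → A3 lies within U1.
A2 → A1 lies within U1.
A1, A2, A4 → A3: restricted closure across fragments reaches A3.
A2, A4 → A3 lies within U2.
Every dependency is enforceable on the fragments, so the decomposition is dependency-preserving.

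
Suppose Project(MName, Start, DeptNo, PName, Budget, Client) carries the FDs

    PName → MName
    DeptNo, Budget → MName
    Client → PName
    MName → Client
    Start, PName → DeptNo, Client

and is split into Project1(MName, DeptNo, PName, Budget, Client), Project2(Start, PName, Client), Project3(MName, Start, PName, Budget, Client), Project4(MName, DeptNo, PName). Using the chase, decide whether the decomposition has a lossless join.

Chase test. Columns are MName, Start, DeptNo, PName, Budget, Client; row i has aⱼ where attribute j ∈ Projecti, else bᵢⱼ.
Initial tableau (one row per fragment):
  row 1: a1 b12 a3 a4 a5 a6
  row 2: b21 a2 b23 a4 b25 a6
  row 3: a1 a2 b33 a4 a5 a6
  row 4: a1 b42 a3 a4 b45 b46
Rows 1 and 2 agree on PName; apply PName→MName and equate their MName entries.
Rows 1 and 4 agree on MName; apply MName→Client and equate their Client entries.
Rows 2 and 3 agree on Start, PName; apply Start, PName→DeptNo, Client and equate their DeptNo, Client entries.
No row becomes fully distinguished — the join is lossy.

No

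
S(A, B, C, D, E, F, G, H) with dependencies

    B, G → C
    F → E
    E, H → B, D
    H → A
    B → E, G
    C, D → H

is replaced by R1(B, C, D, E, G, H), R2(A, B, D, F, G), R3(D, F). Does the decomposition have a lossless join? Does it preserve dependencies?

Lossless test (chase): Rows 1 and 2 agree on B, G; apply B, G→C and equate their C entries. Rows 2 and 3 agree on F; apply F→E and equate their E entries. Rows 1 and 2 agree on B; apply B→E, G and equate their E, G entries. Rows 1 and 2 agree on C, D; apply C, D→H and equate their H entries. Rows 1 and 2 agree on H; apply H→A and equate their A entries. Row 2 is now all distinguished symbols — the join is lossless.
Dependency preservation: the restricted closure of {F} across the fragments never reaches {E}, so F → E cannot be enforced without a join — not preserved.

lossless but not dependency-preserving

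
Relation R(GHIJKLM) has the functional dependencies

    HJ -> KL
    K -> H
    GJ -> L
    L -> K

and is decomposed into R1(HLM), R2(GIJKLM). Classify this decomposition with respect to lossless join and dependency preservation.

Lossless test: (LM)⁺ = {HKLM}, which contains all of one fragment — lossless.
Dependency preservation: the restricted closure of {HJ} across the fragments never reaches {KL}, so HJ → KL cannot be enforced without a join — not preserved.

lossless but not dependency-preserving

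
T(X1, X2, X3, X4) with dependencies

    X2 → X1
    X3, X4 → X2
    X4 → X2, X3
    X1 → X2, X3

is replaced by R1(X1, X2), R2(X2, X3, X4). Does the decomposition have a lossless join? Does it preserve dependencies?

Lossless test: (X2)⁺ = {X1, X2, X3}, which contains all of one fragment — lossless.
Dependency preservation: X1 → X2, X3 is not contained in any single fragment, but the restricted closure of its left-hand side across the fragments still reaches the right-hand side; the remaining FDs each lie inside some fragment. All dependencies are preserved.

lossless and dependency-preserving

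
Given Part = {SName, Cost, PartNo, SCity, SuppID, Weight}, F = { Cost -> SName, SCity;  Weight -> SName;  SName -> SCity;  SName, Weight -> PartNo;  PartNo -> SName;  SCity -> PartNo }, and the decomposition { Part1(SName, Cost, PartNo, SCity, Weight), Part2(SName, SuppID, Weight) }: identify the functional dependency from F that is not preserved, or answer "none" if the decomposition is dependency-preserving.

Cost → SName, SCity lies within Part1.
Weight → SName lies within Part1.
SName → SCity lies within Part1.
SName, Weight → PartNo lies within Part1.
PartNo → SName lies within Part1.
SCity → PartNo lies within Part1.
Every dependency is enforceable on the fragments, so the decomposition is dependency-preserving.

none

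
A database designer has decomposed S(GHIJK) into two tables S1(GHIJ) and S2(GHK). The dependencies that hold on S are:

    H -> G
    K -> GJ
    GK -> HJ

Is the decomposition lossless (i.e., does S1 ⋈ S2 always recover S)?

Common attributes: S1 ∩ S2 = {GH}.
No dependency enlarges {GH}, so (GH)⁺ = {GH}.
The closure contains neither all of S1 = {GHIJ} nor all of S2 = {GHK}, so the common attributes are not a superkey of either fragment. The join is lossy.

No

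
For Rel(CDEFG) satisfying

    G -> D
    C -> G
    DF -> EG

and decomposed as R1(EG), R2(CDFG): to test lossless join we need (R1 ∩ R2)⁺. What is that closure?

DG

R1 ∩ R2 = {G}.
G → D applies, adding D
Closure: {DG}.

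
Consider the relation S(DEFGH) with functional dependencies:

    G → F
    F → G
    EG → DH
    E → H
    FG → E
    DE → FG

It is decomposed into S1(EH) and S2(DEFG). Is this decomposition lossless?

Yes

Common attributes: S1 ∩ S2 = {E}.
Closure of {E}: E → H applies, adding H. So (E)⁺ = {EH}.
This closure contains every attribute of S1, so S1 ∩ S2 → S1. The join is lossless.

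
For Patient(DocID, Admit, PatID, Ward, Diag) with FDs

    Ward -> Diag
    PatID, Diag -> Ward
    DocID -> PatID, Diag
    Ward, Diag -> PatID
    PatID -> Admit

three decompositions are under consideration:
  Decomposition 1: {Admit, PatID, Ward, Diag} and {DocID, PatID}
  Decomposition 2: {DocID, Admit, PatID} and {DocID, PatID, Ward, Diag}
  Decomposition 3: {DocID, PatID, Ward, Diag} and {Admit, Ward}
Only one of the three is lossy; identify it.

Decomposition 1: common = {PatID}, closure = {Admit, PatID} → lossy.
Decomposition 2: common = {DocID, PatID}, closure = {DocID, Admit, PatID, Ward, Diag} → lossless.
Decomposition 3: common = {Ward}, closure = {Admit, PatID, Ward, Diag} → lossless.

Decomposition 1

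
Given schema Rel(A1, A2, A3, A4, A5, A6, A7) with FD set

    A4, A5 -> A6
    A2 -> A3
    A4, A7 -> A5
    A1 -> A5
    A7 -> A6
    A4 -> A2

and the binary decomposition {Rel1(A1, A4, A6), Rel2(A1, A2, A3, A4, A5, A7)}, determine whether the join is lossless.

Common attributes: Rel1 ∩ Rel2 = {A1, A4}.
Closure of {A1, A4}: A1 → A5 applies, adding A5; A4 → A2 applies, adding A2; A4, A5 → A6 applies, adding A6; A2 → A3 applies, adding A3. So (A1, A4)⁺ = {A1, A2, A3, A4, A5, A6}.
This closure contains every attribute of Rel1, so Rel1 ∩ Rel2 → Rel1. The join is lossless.

Yes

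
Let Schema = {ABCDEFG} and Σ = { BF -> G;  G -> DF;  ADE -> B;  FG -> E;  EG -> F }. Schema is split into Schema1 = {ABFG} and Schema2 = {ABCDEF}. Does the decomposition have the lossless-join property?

Common attributes: Schema1 ∩ Schema2 = {ABF}.
Closure of {ABF}: BF → G applies, adding G; G → DF applies, adding D; FG → E applies, adding E. So (ABF)⁺ = {ABDEFG}.
This closure contains every attribute of Schema1, so Schema1 ∩ Schema2 → Schema1. The join is lossless.

Yes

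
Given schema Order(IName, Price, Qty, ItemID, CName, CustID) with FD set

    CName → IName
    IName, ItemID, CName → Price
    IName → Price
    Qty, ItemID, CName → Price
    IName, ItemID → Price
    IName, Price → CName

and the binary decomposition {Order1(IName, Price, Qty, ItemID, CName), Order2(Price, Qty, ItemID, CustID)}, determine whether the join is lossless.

No

Common attributes: Order1 ∩ Order2 = {Price, Qty, ItemID}.
No dependency enlarges {Price, Qty, ItemID}, so (Price, Qty, ItemID)⁺ = {Price, Qty, ItemID}.
The closure contains neither all of Order1 = {IName, Price, Qty, ItemID, CName} nor all of Order2 = {Price, Qty, ItemID, CustID}, so the common attributes are not a superkey of either fragment. The join is lossy.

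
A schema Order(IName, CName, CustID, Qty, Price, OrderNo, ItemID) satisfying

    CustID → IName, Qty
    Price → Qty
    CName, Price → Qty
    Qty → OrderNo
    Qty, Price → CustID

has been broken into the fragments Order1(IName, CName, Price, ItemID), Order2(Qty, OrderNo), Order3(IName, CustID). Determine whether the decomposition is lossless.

Chase test. Columns are IName, CName, CustID, Qty, Price, OrderNo, ItemID; row i has aⱼ where attribute j ∈ Orderi, else bᵢⱼ.
Initial tableau (one row per fragment):
  row 1: a1 a2 b13 b14 a5 b16 a7
  row 2: b21 b22 b23 a4 b25 a6 b27
  row 3: a1 b32 a3 b34 b35 b36 b37
No row becomes fully distinguished — the join is lossy.

No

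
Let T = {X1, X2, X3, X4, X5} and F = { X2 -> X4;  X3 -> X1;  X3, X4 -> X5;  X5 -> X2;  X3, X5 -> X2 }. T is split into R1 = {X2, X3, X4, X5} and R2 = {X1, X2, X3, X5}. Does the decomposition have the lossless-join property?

Yes

Common attributes: R1 ∩ R2 = {X2, X3, X5}.
Closure of {X2, X3, X5}: X2 → X4 applies, adding X4; X3 → X1 applies, adding X1. So (X2, X3, X5)⁺ = {X1, X2, X3, X4, X5}.
This closure contains every attribute of R1, so R1 ∩ R2 → R1. The join is lossless.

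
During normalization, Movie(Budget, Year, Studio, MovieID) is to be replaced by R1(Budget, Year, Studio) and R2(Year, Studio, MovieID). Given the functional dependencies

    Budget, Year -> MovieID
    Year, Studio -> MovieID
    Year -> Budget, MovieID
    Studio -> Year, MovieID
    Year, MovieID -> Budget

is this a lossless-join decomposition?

Common attributes: R1 ∩ R2 = {Year, Studio}.
Closure of {Year, Studio}: Year, Studio → MovieID applies, adding MovieID; Year → Budget, MovieID applies, adding Budget. So (Year, Studio)⁺ = {Budget, Year, Studio, MovieID}.
This closure contains every attribute of R1, so R1 ∩ R2 → R1. The join is lossless.

Yes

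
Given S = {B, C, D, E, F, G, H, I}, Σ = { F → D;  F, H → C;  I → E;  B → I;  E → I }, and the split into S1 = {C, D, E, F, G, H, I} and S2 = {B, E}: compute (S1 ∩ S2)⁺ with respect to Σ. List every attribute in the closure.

E, I

S1 ∩ S2 = {E}.
E → I applies, adding I
Closure: {E, I}.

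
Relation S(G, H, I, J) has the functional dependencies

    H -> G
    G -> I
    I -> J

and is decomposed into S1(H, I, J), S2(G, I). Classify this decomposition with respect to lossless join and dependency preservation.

Lossless test: (I)⁺ = {I, J}, which is a superkey of neither fragment — lossy.
Dependency preservation: the restricted closure of {H} across the fragments never reaches {G}, so H → G cannot be enforced without a join — not preserved.

lossy and not dependency-preserving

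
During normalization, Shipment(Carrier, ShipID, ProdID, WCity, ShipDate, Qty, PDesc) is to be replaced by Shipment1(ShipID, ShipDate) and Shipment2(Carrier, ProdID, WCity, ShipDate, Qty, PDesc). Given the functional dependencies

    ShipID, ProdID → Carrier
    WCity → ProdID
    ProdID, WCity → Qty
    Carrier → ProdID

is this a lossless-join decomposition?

Common attributes: Shipment1 ∩ Shipment2 = {ShipDate}.
No dependency enlarges {ShipDate}, so (ShipDate)⁺ = {ShipDate}.
The closure contains neither all of Shipment1 = {ShipID, ShipDate} nor all of Shipment2 = {Carrier, ProdID, WCity, ShipDate, Qty, PDesc}, so the common attributes are not a superkey of either fragment. The join is lossy.

No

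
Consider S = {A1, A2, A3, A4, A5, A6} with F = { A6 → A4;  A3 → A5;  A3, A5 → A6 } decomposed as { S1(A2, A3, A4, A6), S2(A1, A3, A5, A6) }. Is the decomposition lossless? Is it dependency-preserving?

lossy but dependency-preserving

Lossless test: (A3, A6)⁺ = {A3, A4, A5, A6}, which is a superkey of neither fragment — lossy.
Dependency preservation: every FD's attributes lie within a single fragment, so each can be enforced locally — preserved.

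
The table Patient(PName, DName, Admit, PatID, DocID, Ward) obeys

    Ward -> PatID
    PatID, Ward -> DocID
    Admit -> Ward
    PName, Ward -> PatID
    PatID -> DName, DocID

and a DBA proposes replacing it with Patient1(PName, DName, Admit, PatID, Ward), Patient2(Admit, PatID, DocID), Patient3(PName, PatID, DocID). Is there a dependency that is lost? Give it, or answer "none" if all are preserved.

Ward → PatID lies within Patient1.
PatID, Ward → DocID: restricted closure across fragments reaches DocID.
Admit → Ward lies within Patient1.
PName, Ward → PatID lies within Patient1.
PatID → DName, DocID: restricted closure across fragments reaches DName, DocID.
Every dependency is enforceable on the fragments, so the decomposition is dependency-preserving.

none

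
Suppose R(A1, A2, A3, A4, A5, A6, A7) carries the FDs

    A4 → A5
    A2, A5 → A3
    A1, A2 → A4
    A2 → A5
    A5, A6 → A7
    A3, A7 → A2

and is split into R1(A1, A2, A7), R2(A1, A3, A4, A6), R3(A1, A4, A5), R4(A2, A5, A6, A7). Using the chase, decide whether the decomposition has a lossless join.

No

Chase test. Columns are A1, A2, A3, A4, A5, A6, A7; row i has aⱼ where attribute j ∈ Ri, else bᵢⱼ.
Initial tableau (one row per fragment):
  row 1: a1 a2 b13 b14 b15 b16 a7
  row 2: a1 b22 a3 a4 b25 a6 b27
  row 3: a1 b32 b33 a4 a5 b36 b37
  row 4: b41 a2 b43 b44 a5 a6 a7
Rows 2 and 3 agree on A4; apply A4→A5 and equate their A5 entries.
Rows 1 and 4 agree on A2; apply A2→A5 and equate their A5 entries.
Rows 2 and 4 agree on A5, A6; apply A5, A6→A7 and equate their A7 entries.
Rows 1 and 4 agree on A2, A5; apply A2, A5→A3 and equate their A3 entries.
No row becomes fully distinguished — the join is lossy.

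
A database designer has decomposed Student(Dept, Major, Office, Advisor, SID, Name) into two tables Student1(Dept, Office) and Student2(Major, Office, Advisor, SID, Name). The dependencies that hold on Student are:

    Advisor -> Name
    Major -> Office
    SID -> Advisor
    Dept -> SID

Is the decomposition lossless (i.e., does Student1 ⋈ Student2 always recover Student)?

No

Common attributes: Student1 ∩ Student2 = {Office}.
No dependency enlarges {Office}, so (Office)⁺ = {Office}.
The closure contains neither all of Student1 = {Dept, Office} nor all of Student2 = {Major, Office, Advisor, SID, Name}, so the common attributes are not a superkey of either fragment. The join is lossy.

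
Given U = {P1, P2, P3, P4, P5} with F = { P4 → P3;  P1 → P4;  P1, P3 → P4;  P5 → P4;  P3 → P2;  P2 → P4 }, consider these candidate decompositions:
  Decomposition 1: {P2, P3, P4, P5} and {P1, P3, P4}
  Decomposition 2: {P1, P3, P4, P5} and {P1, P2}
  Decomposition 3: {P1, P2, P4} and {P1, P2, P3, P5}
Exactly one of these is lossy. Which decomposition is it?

Decomposition 1: common = {P3, P4}, closure = {P2, P3, P4} → lossy.
Decomposition 2: common = {P1}, closure = {P1, P2, P3, P4} → lossless.
Decomposition 3: common = {P1, P2}, closure = {P1, P2, P3, P4} → lossless.

Decomposition 1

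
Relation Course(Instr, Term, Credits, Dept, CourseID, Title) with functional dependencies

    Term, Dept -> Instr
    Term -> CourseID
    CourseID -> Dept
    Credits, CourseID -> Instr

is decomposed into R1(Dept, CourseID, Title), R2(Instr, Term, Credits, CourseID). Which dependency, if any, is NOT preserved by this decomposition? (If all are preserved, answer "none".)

none

Term, Dept → Instr: restricted closure across fragments reaches Instr.
Term → CourseID lies within R2.
CourseID → Dept lies within R1.
Credits, CourseID → Instr lies within R2.
Every dependency is enforceable on the fragments, so the decomposition is dependency-preserving.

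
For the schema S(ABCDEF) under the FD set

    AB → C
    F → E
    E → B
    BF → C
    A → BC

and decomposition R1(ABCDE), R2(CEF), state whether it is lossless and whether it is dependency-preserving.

Lossless test: (CE)⁺ = {BCE}, which is a superkey of neither fragment — lossy.
Dependency preservation: BF → C is not contained in any single fragment, but the restricted closure of its left-hand side across the fragments still reaches the right-hand side; the remaining FDs each lie inside some fragment. All dependencies are preserved.

lossy but dependency-preserving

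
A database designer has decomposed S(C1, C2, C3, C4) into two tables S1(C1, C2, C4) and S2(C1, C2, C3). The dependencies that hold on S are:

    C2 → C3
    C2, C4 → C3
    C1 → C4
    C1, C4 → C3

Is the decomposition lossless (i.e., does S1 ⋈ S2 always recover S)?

Yes

Common attributes: S1 ∩ S2 = {C1, C2}.
Closure of {C1, C2}: C2 → C3 applies, adding C3; C1 → C4 applies, adding C4. So (C1, C2)⁺ = {C1, C2, C3, C4}.
This closure contains every attribute of S1, so S1 ∩ S2 → S1. The join is lossless.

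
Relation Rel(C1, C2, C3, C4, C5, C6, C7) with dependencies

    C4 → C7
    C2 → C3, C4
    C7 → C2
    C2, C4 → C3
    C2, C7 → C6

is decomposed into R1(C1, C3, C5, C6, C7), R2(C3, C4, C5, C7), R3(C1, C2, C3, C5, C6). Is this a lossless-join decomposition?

No

Chase test. Columns are C1, C2, C3, C4, C5, C6, C7; row i has aⱼ where attribute j ∈ Ri, else bᵢⱼ.
Initial tableau (one row per fragment):
  row 1: a1 b12 a3 b14 a5 a6 a7
  row 2: b21 b22 a3 a4 a5 b26 a7
  row 3: a1 a2 a3 b34 a5 a6 b37
Rows 1 and 2 agree on C7; apply C7→C2 and equate their C2 entries.
Rows 1 and 2 agree on C2, C7; apply C2, C7→C6 and equate their C6 entries.
Rows 1 and 2 agree on C2; apply C2→C3, C4 and equate their C3, C4 entries.
No row becomes fully distinguished — the join is lossy.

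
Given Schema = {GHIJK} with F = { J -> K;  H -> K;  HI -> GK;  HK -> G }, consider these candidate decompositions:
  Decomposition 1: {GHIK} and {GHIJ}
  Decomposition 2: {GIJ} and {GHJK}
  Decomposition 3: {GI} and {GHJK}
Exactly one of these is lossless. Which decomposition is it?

Decomposition 1

Decomposition 1: common = {GHI}, closure = {GHIK} → lossless.
Decomposition 2: common = {GJ}, closure = {GJK} → lossy.
Decomposition 3: common = {G}, closure = {G} → lossy.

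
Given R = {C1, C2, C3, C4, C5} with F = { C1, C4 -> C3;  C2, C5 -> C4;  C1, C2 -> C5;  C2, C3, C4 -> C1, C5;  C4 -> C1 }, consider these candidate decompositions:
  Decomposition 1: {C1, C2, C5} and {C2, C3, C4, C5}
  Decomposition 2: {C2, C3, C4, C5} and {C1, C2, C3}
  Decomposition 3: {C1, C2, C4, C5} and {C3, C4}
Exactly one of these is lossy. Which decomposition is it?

Decomposition 1: common = {C2, C5}, closure = {C1, C2, C3, C4, C5} → lossless.
Decomposition 2: common = {C2, C3}, closure = {C2, C3} → lossy.
Decomposition 3: common = {C4}, closure = {C1, C3, C4} → lossless.

Decomposition 2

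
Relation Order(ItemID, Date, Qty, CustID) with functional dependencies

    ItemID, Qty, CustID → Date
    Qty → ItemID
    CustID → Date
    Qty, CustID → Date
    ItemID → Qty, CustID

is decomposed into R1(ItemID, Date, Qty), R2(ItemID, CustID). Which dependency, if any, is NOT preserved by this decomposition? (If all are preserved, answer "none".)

Check CustID → Date: no single fragment contains all of {Date, CustID}, and the restricted closure of {CustID} across the fragments never reaches {Date}.
ItemID, Qty, CustID → Date is preserved.
Qty → ItemID is preserved.
Qty, CustID → Date is preserved.
ItemID → Qty, CustID is preserved.

CustID → Date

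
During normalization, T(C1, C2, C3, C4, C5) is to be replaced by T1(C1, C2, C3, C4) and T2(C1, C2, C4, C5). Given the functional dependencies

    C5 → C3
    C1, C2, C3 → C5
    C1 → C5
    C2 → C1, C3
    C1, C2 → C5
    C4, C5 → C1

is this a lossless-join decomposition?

Common attributes: T1 ∩ T2 = {C1, C2, C4}.
Closure of {C1, C2, C4}: C1 → C5 applies, adding C5; C2 → C1, C3 applies, adding C3. So (C1, C2, C4)⁺ = {C1, C2, C3, C4, C5}.
This closure contains every attribute of T1, so T1 ∩ T2 → T1. The join is lossless.

Yes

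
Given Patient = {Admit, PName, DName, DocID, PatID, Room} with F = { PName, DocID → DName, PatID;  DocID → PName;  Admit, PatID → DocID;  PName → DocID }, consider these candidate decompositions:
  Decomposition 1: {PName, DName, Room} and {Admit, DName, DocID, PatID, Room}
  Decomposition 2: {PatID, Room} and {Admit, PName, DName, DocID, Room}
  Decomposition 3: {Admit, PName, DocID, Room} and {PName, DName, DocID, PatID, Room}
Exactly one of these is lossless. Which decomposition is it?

Decomposition 3

Decomposition 1: common = {DName, Room}, closure = {DName, Room} → lossy.
Decomposition 2: common = {Room}, closure = {Room} → lossy.
Decomposition 3: common = {PName, DocID, Room}, closure = {PName, DName, DocID, PatID, Room} → lossless.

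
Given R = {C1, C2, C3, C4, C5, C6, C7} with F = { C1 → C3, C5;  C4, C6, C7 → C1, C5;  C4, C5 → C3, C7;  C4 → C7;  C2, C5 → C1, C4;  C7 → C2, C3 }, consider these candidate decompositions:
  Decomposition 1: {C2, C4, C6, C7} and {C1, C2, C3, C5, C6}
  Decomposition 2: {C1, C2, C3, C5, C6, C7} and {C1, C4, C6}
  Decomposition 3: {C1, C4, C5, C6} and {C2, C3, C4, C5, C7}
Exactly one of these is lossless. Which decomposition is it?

Decomposition 3

Decomposition 1: common = {C2, C6}, closure = {C2, C6} → lossy.
Decomposition 2: common = {C1, C6}, closure = {C1, C3, C5, C6} → lossy.
Decomposition 3: common = {C4, C5}, closure = {C1, C2, C3, C4, C5, C7} → lossless.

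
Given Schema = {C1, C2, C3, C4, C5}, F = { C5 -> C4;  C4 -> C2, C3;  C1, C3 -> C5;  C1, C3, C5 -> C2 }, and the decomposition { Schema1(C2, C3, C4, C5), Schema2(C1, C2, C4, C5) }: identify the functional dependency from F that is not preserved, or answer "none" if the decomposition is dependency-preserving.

Check C1, C3 → C5: no single fragment contains all of {C1, C3, C5}, and the restricted closure of {C1, C3} across the fragments never reaches {C5}.
C5 → C4 is preserved.
C4 → C2, C3 is preserved.
C1, C3, C5 → C2 is preserved.

C1, C3 -> C5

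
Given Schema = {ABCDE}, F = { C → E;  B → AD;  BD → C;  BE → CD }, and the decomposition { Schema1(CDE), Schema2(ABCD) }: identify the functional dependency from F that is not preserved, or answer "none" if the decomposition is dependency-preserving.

none

C → E lies within Schema1.
B → AD lies within Schema2.
BD → C lies within Schema2.
BE → CD: restricted closure across fragments reaches CD.
Every dependency is enforceable on the fragments, so the decomposition is dependency-preserving.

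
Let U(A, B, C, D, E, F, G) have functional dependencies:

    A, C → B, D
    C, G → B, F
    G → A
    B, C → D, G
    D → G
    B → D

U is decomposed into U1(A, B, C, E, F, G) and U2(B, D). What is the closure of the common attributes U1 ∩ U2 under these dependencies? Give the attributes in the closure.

U1 ∩ U2 = {B}.
B → D applies, adding D
D → G applies, adding G
G → A applies, adding A
Closure: {A, B, D, G}.

A, B, D, G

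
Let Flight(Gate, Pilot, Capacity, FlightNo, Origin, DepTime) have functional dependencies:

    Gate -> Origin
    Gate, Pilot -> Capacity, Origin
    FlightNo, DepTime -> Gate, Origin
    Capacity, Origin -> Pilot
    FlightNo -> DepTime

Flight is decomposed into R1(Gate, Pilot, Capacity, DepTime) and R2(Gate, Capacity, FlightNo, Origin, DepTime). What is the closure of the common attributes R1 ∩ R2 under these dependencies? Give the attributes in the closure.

R1 ∩ R2 = {Gate, Capacity, DepTime}.
Gate → Origin applies, adding Origin
Capacity, Origin → Pilot applies, adding Pilot
Closure: {Gate, Pilot, Capacity, Origin, DepTime}.

Gate, Pilot, Capacity, Origin, DepTime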